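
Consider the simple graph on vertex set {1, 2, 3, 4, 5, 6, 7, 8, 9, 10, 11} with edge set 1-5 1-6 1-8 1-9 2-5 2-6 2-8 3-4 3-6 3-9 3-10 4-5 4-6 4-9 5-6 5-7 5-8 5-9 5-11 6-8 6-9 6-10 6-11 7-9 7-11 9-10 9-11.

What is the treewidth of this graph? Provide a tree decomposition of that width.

Treewidth 3.
Bags: B1 = {5, 6, 9, 11}  B2 = {4, 5, 6, 9}  B3 = {1, 5, 6, 9}  B4 = {1, 5, 6, 8}  B5 = {3, 4, 6, 9}  B6 = {2, 5, 6, 8}  B7 = {3, 6, 9, 10}  B8 = {5, 7, 9, 11}
Tree: B1–B2, B2–B3, B3–B4, B2–B5, B4–B6, B5–B7, B1–B8

Every bag has size at most 4, so the width is 4 − 1 = 3 and tw(G) ≤ 3. Conversely, {3, 6, 9, 10} is a clique of size 4, and the vertices of any clique must share a bag in every tree decomposition; so some bag has ≥ 4 vertices and tw(G) ≥ 3. The upper and lower bounds meet at 3, so that is the treewidth.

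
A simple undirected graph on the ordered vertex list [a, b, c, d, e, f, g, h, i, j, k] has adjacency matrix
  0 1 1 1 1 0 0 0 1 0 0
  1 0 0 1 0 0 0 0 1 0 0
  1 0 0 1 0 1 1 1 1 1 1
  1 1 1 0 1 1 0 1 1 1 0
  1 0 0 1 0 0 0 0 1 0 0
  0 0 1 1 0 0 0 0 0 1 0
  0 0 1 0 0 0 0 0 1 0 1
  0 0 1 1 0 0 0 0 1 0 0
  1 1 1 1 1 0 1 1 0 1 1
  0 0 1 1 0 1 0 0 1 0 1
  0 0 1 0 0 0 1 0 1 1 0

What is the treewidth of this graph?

A width-3 tree decomposition is:
Bags: B1 = {c, d, h, i}  B2 = {c, d, i, j}  B3 = {a, c, d, i}  B4 = {c, i, j, k}  B5 = {c, g, i, k}  B6 = {c, d, f, j}  B7 = {a, b, d, i}  B8 = {a, d, e, i}
Tree: B1–B2, B1–B3, B2–B4, B4–B5, B2–B6, B3–B7, B3–B8
Every bag has size at most 4, so the width is 4 − 1 = 3 and tw(G) ≤ 3. Conversely, {c, d, f, j} is a clique of size 4, and the vertices of any clique must share a bag in every tree decomposition; so some bag has ≥ 4 vertices and tw(G) ≥ 3. The upper and lower bounds meet at 3, so that is the treewidth.

3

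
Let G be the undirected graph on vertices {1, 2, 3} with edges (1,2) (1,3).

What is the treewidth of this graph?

1

A width-1 tree decomposition is:
Bags: B1 = {1, 2}  B2 = {1, 3}
Tree: B1–B2
Each bag holds 2 vertices, so the decomposition has width 1, which upper-bounds the treewidth. Since G has at least one edge (e.g. 2–1), it is not an edgeless graph, so tw(G) ≥ 1. Therefore the treewidth is 1.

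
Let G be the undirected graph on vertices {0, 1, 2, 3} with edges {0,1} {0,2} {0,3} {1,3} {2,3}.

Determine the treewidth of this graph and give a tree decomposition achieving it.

Every bag has size at most 3, so the width is 3 − 1 = 2 and tw(G) ≤ 2. On the other hand G contains the 3-clique {0, 1, 3}. A clique must lie in a single bag of any decomposition, so no decomposition can have width below 2. Combining the bounds, tw(G) = 2.

Treewidth 2.
One such decomposition:
Bags: B1 = {0, 1, 3}  B2 = {0, 2, 3}
Tree: B1–B2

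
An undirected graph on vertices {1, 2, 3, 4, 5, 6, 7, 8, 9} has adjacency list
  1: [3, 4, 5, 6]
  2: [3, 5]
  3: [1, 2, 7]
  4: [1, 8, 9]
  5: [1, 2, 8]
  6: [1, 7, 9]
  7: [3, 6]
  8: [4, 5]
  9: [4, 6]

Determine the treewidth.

A width-3 tree decomposition is:
Bags: B1 = {4, 5, 8, 9}  B2 = {1, 4, 5, 9}  B3 = {1, 5, 6, 9}  B4 = {1, 2, 5, 6}  B5 = {1, 2, 3, 6}  B6 = {2, 3, 6, 7}
Tree: B1–B2, B2–B3, B3–B4, B4–B5, B5–B6
Each bag holds 4 vertices, so the decomposition has width 3, which upper-bounds the treewidth. For the lower bound: the 4 vertex sets {4,8,9}, {5}, {1}, {2,3,6,7} are disjoint, each induces a connected subgraph, and every pair is joined by at least one edge of G. Contracting each set to a single vertex therefore yields K_{4} as a minor, and since treewidth is minor-monotone, tw(G) ≥ tw(K_{4}) = 3. The upper and lower bounds meet at 3, so that is the treewidth.

3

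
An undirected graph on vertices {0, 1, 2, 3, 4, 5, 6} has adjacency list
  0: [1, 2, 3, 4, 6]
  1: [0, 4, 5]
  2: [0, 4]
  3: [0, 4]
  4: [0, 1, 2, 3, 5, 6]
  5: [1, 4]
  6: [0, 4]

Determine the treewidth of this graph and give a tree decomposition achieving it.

Treewidth 2.
Bags: B1 = {0, 3, 4}  B2 = {0, 1, 4}  B3 = {0, 4, 6}  B4 = {0, 2, 4}  B5 = {1, 4, 5}
Tree: B1–B2, B1–B3, B3–B4, B2–B5

Each bag holds 3 vertices, so the decomposition has width 2, which upper-bounds the treewidth. For the lower bound, the 3 vertices {0, 1, 4} are pairwise adjacent, and any tree decomposition puts a clique entirely inside one bag — forcing width ≥ 2. The upper and lower bounds meet at 2, so that is the treewidth.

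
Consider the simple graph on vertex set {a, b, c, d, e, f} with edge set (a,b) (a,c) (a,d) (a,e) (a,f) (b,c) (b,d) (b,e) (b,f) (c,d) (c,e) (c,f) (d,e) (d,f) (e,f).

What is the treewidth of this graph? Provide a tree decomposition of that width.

With just one bag of size 6, the width is 6 − 1 = 5, so tw(G) ≤ 5. For the lower bound, the 6 vertices {a, b, c, d, e, f} are pairwise adjacent, and any tree decomposition puts a clique entirely inside one bag — forcing width ≥ 5. Hence tw(G) = 5 exactly.

Treewidth 5.
One optimal decomposition is:
Bags: B1 = {a, b, c, d, e, f}
Tree: (single bag)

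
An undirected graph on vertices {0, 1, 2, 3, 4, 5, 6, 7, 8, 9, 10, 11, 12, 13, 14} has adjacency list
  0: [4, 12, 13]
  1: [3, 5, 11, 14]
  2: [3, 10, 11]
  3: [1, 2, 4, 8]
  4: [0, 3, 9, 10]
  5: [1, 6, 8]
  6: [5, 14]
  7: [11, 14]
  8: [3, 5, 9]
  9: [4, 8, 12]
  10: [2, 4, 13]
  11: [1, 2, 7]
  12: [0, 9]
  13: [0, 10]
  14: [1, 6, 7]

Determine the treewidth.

A width-3 tree decomposition is:
Bags: B1 = {0, 9, 12, 13}  B2 = {0, 4, 9, 13}  B3 = {4, 9, 10, 13}  B4 = {4, 8, 9, 10}  B5 = {3, 4, 8, 10}  B6 = {2, 3, 8, 10}  B7 = {2, 3, 5, 8}  B8 = {1, 2, 3, 5}  B9 = {1, 2, 5, 11}  B10 = {1, 5, 6, 11}  B11 = {1, 6, 11, 14}  B12 = {6, 7, 11, 14}
Tree: B1–B2, B2–B3, B3–B4, B4–B5, B5–B6, B6–B7, B7–B8, B8–B9, B9–B10, B10–B11, B11–B12
Each bag holds 4 vertices, so the decomposition has width 3, which upper-bounds the treewidth. For the lower bound: the 4 vertex sets {0,12,13}, {9}, {4}, {2,3,8,10} are disjoint, each induces a connected subgraph, and every pair is joined by at least one edge of G. Contracting each set to a single vertex therefore yields K_{4} as a minor, and since treewidth is minor-monotone, tw(G) ≥ tw(K_{4}) = 3. Therefore the treewidth is 3.

3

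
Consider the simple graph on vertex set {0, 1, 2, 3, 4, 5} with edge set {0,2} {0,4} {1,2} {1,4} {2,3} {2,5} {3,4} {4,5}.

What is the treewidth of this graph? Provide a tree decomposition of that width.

Treewidth 2.
One such decomposition:
Bags: B1 = {2, 3, 4}  B2 = {2, 4, 5}  B3 = {1, 2, 4}  B4 = {0, 2, 4}
Tree: B1–B2, B2–B3, B3–B4

The largest bag has 3 vertices, giving width 2; this decomposition certifies tw(G) ≤ 2. For the lower bound, G contains the cycle 2–3–4–5–2, so G is not a forest; only forests have treewidth ≤ 1, hence tw(G) ≥ 2. Hence tw(G) = 2 exactly.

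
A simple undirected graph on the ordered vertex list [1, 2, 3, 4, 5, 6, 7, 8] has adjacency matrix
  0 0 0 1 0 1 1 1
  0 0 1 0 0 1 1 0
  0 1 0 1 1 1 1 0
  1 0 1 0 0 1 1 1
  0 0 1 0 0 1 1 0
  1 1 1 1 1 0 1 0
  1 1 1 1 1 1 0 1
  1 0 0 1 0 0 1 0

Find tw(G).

A width-3 tree decomposition is:
Bags: B1 = {1, 4, 6, 7}  B2 = {1, 4, 7, 8}  B3 = {3, 4, 6, 7}  B4 = {2, 3, 6, 7}  B5 = {3, 5, 6, 7}
Tree: B1–B2, B1–B3, B3–B4, B4–B5
Every bag has size at most 4, so the width is 4 − 1 = 3 and tw(G) ≤ 3. On the other hand G contains the 4-clique {1, 4, 7, 8}. A clique must lie in a single bag of any decomposition, so no decomposition can have width below 3. Combining the bounds, tw(G) = 3.

3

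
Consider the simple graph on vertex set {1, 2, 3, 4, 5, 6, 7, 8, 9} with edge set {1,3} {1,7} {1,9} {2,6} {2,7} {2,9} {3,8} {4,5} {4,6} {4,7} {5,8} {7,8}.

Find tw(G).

3

A width-3 tree decomposition is:
Bags: B1 = {3, 4, 5, 8}  B2 = {3, 4, 7, 8}  B3 = {1, 3, 4, 7}  B4 = {1, 4, 6, 7}  B5 = {1, 2, 6, 7}  B6 = {1, 2, 6, 9}
Tree: B1–B2, B2–B3, B3–B4, B4–B5, B5–B6
Each bag holds 4 vertices, so the decomposition has width 3, which upper-bounds the treewidth. For the lower bound: the 4 vertex sets {3,5,8}, {4}, {7}, {1,2,6,9} are disjoint, each induces a connected subgraph, and every pair is joined by at least one edge of G. Contracting each set to a single vertex therefore yields K_{4} as a minor, and since treewidth is minor-monotone, tw(G) ≥ tw(K_{4}) = 3. Combining the bounds, tw(G) = 3.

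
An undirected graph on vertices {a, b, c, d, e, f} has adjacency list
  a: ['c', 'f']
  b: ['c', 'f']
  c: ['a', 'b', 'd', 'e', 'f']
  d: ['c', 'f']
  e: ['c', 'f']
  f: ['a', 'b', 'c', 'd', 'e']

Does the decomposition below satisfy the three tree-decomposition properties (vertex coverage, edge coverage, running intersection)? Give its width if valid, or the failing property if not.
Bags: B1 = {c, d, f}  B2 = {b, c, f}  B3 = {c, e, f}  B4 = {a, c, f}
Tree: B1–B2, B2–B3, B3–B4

Yes; width 2.

Every vertex of G appears in some bag (union = {a, b, c, d, e, f}); every edge is covered by a bag; and for each vertex v the set of bags containing v is connected in the bag tree. The decomposition is therefore valid. The largest bag has 3 vertices, so the width is 2.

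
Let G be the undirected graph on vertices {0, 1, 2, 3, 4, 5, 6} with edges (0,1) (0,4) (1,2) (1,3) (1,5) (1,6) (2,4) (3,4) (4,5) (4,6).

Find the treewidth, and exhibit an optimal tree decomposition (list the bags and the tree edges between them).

Treewidth 2.
One such decomposition:
Bags: B1 = {0, 1, 4}  B2 = {1, 3, 4}  B3 = {1, 4, 6}  B4 = {1, 2, 4}  B5 = {1, 4, 5}
Tree: B1–B2, B2–B3, B3–B4, B4–B5

Each bag holds 3 vertices, so the decomposition has width 2, which upper-bounds the treewidth. The edges 1–0–4–3–1 form a cycle, so G is not a tree and its treewidth is at least 2. Therefore the treewidth is 2.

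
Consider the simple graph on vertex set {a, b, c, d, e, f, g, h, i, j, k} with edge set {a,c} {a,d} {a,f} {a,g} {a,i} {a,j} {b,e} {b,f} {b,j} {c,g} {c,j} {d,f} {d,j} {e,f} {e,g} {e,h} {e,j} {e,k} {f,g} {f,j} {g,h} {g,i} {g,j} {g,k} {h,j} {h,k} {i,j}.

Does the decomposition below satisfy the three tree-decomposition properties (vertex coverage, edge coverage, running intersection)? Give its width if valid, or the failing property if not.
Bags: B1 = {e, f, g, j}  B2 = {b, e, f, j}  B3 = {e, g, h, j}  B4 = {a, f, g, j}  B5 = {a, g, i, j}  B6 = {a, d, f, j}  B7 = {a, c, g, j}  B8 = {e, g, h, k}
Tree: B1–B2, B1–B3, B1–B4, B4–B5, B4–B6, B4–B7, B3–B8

Yes; width 3.

Checking the three conditions: (i) the bags cover all of {a, b, c, d, e, f, g, h, i, j, k}; (ii) for each edge, some bag contains both endpoints; (iii) the bags containing any fixed vertex form a subtree. All hold, so the decomposition is valid with width 4 − 1 = 3.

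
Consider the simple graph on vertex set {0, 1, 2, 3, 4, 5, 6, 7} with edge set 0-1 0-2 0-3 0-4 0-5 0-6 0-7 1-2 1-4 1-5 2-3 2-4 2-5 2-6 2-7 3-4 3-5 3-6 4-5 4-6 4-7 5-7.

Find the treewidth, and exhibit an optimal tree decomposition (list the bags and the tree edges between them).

Treewidth 4.
One optimal decomposition is:
Bags: B1 = {0, 1, 2, 4, 5}  B2 = {0, 2, 3, 4, 5}  B3 = {0, 2, 3, 4, 6}  B4 = {0, 2, 4, 5, 7}
Tree: B1–B2, B2–B3, B2–B4

Every bag has size at most 5, so the width is 5 − 1 = 4 and tw(G) ≤ 4. On the other hand G contains the 5-clique {0, 1, 2, 4, 5}. A clique must lie in a single bag of any decomposition, so no decomposition can have width below 4. The upper and lower bounds meet at 4, so that is the treewidth.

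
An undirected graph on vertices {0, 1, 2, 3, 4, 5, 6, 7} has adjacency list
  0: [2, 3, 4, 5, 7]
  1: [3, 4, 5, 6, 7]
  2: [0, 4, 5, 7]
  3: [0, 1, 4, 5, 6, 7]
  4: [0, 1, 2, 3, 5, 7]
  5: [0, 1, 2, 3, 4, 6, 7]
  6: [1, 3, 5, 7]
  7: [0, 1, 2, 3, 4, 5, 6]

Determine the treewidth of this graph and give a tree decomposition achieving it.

Treewidth 4.
One such decomposition:
Bags: B1 = {1, 3, 4, 5, 7}  B2 = {0, 3, 4, 5, 7}  B3 = {0, 2, 4, 5, 7}  B4 = {1, 3, 5, 6, 7}
Tree: B1–B2, B2–B3, B1–B4

Each bag holds 5 vertices, so the decomposition has width 4, which upper-bounds the treewidth. Conversely, {0, 2, 4, 5, 7} is a clique of size 5, and the vertices of any clique must share a bag in every tree decomposition; so some bag has ≥ 5 vertices and tw(G) ≥ 4. Hence tw(G) = 4 exactly.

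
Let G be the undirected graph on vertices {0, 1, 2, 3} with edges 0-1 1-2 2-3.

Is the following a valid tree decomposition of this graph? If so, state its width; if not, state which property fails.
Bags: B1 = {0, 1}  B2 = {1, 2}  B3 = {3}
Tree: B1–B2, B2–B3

No — edge (2,3) lies in no bag.

A tree decomposition must satisfy three properties: every vertex lies in some bag; for every edge, both endpoints lie together in some bag; and for every vertex, the bags containing it form a connected subtree. Here edge (2,3) lies in no bag, so the decomposition is invalid.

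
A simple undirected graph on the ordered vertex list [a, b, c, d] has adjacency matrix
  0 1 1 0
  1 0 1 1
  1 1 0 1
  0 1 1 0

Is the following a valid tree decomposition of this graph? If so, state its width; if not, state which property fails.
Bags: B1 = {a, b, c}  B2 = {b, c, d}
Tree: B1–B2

Yes; width 2.

Checking the three conditions: (i) the bags cover all of {a, b, c, d}; (ii) for each edge, some bag contains both endpoints; (iii) the bags containing any fixed vertex form a subtree. All hold, so the decomposition is valid with width 3 − 1 = 2.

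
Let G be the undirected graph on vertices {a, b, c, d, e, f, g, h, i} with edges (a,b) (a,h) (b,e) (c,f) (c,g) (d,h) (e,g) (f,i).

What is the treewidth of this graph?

1

A width-1 tree decomposition is:
Bags: B1 = {d, h}  B2 = {a, h}  B3 = {a, b}  B4 = {b, e}  B5 = {e, g}  B6 = {c, g}  B7 = {c, f}  B8 = {f, i}
Tree: B1–B2, B2–B3, B3–B4, B4–B5, B5–B6, B6–B7, B7–B8
The largest bag has 2 vertices, giving width 1; this decomposition certifies tw(G) ≤ 1. Since G has at least one edge (e.g. d–h), it is not an edgeless graph, so tw(G) ≥ 1. The upper and lower bounds meet at 1, so that is the treewidth.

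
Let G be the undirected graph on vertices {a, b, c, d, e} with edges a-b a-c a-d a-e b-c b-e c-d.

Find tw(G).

2

A width-2 tree decomposition is:
Bags: B1 = {a, c, d}  B2 = {a, b, c}  B3 = {a, b, e}
Tree: B1–B2, B2–B3
Each bag holds 3 vertices, so the decomposition has width 2, which upper-bounds the treewidth. Conversely, {a, b, e} is a clique of size 3, and the vertices of any clique must share a bag in every tree decomposition; so some bag has ≥ 3 vertices and tw(G) ≥ 2. Hence tw(G) = 2 exactly.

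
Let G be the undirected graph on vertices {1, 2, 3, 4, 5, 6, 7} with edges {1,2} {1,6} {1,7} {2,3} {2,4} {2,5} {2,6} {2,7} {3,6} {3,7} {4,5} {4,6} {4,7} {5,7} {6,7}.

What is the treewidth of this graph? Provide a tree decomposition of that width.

Each bag holds 4 vertices, so the decomposition has width 3, which upper-bounds the treewidth. Conversely, {2, 4, 5, 7} is a clique of size 4, and the vertices of any clique must share a bag in every tree decomposition; so some bag has ≥ 4 vertices and tw(G) ≥ 3. The upper and lower bounds meet at 3, so that is the treewidth.

Treewidth 3.
One such decomposition:
Bags: B1 = {2, 3, 6, 7}  B2 = {1, 2, 6, 7}  B3 = {2, 4, 6, 7}  B4 = {2, 4, 5, 7}
Tree: B1–B2, B2–B3, B3–B4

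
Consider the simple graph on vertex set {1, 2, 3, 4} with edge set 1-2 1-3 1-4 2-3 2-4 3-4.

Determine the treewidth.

3

A width-3 tree decomposition is:
Bags: B1 = {1, 2, 3, 4}
Tree: (single bag)
With just one bag of size 4, the width is 4 − 1 = 3, so tw(G) ≤ 3. On the other hand G contains the 4-clique {1, 2, 3, 4}. A clique must lie in a single bag of any decomposition, so no decomposition can have width below 3. Combining the bounds, tw(G) = 3.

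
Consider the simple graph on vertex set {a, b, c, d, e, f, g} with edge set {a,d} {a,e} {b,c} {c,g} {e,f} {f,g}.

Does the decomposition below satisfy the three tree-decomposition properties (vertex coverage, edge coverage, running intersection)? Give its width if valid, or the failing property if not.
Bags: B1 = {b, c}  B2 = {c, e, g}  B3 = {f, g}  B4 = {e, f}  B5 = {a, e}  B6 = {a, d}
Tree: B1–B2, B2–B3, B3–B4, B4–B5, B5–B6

No — bags containing vertex e are not connected in the tree.

A tree decomposition must satisfy three properties: every vertex lies in some bag; for every edge, both endpoints lie together in some bag; and for every vertex, the bags containing it form a connected subtree. Here bags containing vertex e are not connected in the tree, so the decomposition is invalid.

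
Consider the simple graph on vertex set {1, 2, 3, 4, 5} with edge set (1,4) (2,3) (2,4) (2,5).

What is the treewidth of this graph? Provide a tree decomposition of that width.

Treewidth 1.
One such decomposition:
Bags: B1 = {2, 3}  B2 = {2, 4}  B3 = {1, 4}  B4 = {2, 5}
Tree: B1–B2, B2–B3, B1–B4

Each bag holds 2 vertices, so the decomposition has width 1, which upper-bounds the treewidth. Any graph with an edge has treewidth ≥ 1, and G has the edge 3–2. Hence tw(G) = 1 exactly.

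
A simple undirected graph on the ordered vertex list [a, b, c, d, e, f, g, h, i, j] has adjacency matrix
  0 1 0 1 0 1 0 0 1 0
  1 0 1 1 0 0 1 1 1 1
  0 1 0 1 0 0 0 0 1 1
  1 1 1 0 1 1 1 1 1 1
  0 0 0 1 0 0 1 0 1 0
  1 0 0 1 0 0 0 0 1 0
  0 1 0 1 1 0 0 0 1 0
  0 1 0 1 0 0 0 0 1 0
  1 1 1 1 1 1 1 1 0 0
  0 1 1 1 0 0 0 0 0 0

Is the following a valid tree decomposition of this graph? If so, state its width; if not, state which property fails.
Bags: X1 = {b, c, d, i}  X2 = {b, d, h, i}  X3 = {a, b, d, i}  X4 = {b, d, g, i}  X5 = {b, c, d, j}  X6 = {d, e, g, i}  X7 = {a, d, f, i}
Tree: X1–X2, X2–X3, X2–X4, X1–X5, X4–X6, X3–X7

Yes; width 3.

Every vertex of G appears in some bag (union = {a, b, c, d, e, f, g, h, i, j}); every edge is covered by a bag; and for each vertex v the set of bags containing v is connected in the bag tree. The decomposition is therefore valid. The largest bag has 4 vertices, so the width is 3.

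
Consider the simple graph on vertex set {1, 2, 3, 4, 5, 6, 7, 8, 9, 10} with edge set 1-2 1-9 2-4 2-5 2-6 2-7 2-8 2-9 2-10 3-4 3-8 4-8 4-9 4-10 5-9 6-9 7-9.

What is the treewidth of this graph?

A width-2 tree decomposition is:
Bags: B1 = {2, 4, 8}  B2 = {2, 4, 9}  B3 = {2, 7, 9}  B4 = {1, 2, 9}  B5 = {2, 6, 9}  B6 = {2, 5, 9}  B7 = {3, 4, 8}  B8 = {2, 4, 10}
Tree: B1–B2, B2–B3, B3–B4, B2–B5, B4–B6, B1–B7, B1–B8
The largest bag has 3 vertices, giving width 2; this decomposition certifies tw(G) ≤ 2. Conversely, {2, 4, 8} is a clique of size 3, and the vertices of any clique must share a bag in every tree decomposition; so some bag has ≥ 3 vertices and tw(G) ≥ 2. Combining the bounds, tw(G) = 2.

2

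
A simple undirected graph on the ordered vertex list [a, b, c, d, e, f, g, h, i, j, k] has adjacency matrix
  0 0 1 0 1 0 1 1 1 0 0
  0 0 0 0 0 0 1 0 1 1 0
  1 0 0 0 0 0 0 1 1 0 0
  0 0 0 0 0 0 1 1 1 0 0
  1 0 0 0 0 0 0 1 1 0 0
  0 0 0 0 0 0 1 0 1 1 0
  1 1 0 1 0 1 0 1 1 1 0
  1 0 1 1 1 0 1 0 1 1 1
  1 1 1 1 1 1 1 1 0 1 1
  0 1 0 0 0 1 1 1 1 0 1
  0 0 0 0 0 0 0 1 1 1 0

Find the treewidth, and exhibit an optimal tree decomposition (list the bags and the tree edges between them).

Treewidth 3.
Bags: B1 = {g, h, i, j}  B2 = {f, g, i, j}  B3 = {a, g, h, i}  B4 = {a, c, h, i}  B5 = {d, g, h, i}  B6 = {h, i, j, k}  B7 = {a, e, h, i}  B8 = {b, g, i, j}
Tree: B1–B2, B1–B3, B3–B4, B1–B5, B1–B6, B4–B7, B2–B8

Each bag holds 4 vertices, so the decomposition has width 3, which upper-bounds the treewidth. For the lower bound, the 4 vertices {d, g, h, i} are pairwise adjacent, and any tree decomposition puts a clique entirely inside one bag — forcing width ≥ 3. Hence tw(G) = 3 exactly.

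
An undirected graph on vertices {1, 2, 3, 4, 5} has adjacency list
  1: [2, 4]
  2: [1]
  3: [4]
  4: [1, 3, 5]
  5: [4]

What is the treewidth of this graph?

1

A width-1 tree decomposition is:
Bags: B1 = {1, 4}  B2 = {3, 4}  B3 = {1, 2}  B4 = {4, 5}
Tree: B1–B2, B1–B3, B2–B4
Every bag has size at most 2, so the width is 2 − 1 = 1 and tw(G) ≤ 1. Since G has at least one edge (e.g. 4–1), it is not an edgeless graph, so tw(G) ≥ 1. The upper and lower bounds meet at 1, so that is the treewidth.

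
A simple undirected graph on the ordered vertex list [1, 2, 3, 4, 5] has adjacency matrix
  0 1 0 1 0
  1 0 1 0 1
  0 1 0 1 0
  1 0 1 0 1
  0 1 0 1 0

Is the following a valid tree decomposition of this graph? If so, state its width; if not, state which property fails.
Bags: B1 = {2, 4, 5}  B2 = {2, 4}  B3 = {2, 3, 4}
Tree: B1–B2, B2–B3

A tree decomposition must satisfy three properties: every vertex lies in some bag; for every edge, both endpoints lie together in some bag; and for every vertex, the bags containing it form a connected subtree. Here vertex 1 appears in no bag, so the decomposition is invalid.

No — vertex 1 appears in no bag.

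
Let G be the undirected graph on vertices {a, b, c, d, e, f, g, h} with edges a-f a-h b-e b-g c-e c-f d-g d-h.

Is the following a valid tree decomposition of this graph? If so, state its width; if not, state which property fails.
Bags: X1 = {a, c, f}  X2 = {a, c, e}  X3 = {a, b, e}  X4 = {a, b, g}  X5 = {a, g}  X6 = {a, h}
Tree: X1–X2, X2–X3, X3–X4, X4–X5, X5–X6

A tree decomposition must satisfy three properties: every vertex lies in some bag; for every edge, both endpoints lie together in some bag; and for every vertex, the bags containing it form a connected subtree. Here vertex d appears in no bag, so the decomposition is invalid.

No — vertex d appears in no bag.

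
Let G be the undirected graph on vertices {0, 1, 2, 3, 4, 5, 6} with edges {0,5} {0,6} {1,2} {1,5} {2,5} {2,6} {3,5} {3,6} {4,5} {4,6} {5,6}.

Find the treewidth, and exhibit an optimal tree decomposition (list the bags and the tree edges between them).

Every bag has size at most 3, so the width is 3 − 1 = 2 and tw(G) ≤ 2. On the other hand G contains the 3-clique {1, 2, 5}. A clique must lie in a single bag of any decomposition, so no decomposition can have width below 2. The upper and lower bounds meet at 2, so that is the treewidth.

Treewidth 2.
Bags: B1 = {3, 5, 6}  B2 = {4, 5, 6}  B3 = {2, 5, 6}  B4 = {1, 2, 5}  B5 = {0, 5, 6}
Tree: B1–B2, B1–B3, B3–B4, B1–B5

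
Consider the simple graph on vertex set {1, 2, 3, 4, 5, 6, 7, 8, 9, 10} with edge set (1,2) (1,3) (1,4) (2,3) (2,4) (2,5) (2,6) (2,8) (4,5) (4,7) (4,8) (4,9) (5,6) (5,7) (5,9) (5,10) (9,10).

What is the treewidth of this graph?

A width-2 tree decomposition is:
Bags: B1 = {1, 2, 4}  B2 = {1, 2, 3}  B3 = {2, 4, 5}  B4 = {2, 5, 6}  B5 = {4, 5, 7}  B6 = {4, 5, 9}  B7 = {2, 4, 8}  B8 = {5, 9, 10}
Tree: B1–B2, B1–B3, B3–B4, B3–B5, B3–B6, B3–B7, B6–B8
Each bag holds 3 vertices, so the decomposition has width 2, which upper-bounds the treewidth. Conversely, {5, 9, 10} is a clique of size 3, and the vertices of any clique must share a bag in every tree decomposition; so some bag has ≥ 3 vertices and tw(G) ≥ 2. The upper and lower bounds meet at 2, so that is the treewidth.

2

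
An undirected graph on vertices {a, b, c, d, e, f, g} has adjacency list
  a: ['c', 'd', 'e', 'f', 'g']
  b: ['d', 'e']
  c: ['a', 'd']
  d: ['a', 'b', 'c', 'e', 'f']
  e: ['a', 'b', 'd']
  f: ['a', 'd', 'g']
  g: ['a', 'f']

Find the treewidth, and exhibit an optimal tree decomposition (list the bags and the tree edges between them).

The largest bag has 3 vertices, giving width 2; this decomposition certifies tw(G) ≤ 2. For the lower bound, the 3 vertices {a, d, e} are pairwise adjacent, and any tree decomposition puts a clique entirely inside one bag — forcing width ≥ 2. Hence tw(G) = 2 exactly.

Treewidth 2.
One optimal decomposition is:
Bags: B1 = {b, d, e}  B2 = {a, d, e}  B3 = {a, d, f}  B4 = {a, f, g}  B5 = {a, c, d}
Tree: B1–B2, B2–B3, B3–B4, B2–B5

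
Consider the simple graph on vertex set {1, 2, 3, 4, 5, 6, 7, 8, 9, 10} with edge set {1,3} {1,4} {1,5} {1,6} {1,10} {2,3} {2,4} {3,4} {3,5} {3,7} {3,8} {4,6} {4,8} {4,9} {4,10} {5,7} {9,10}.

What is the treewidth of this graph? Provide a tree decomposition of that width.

Treewidth 2.
Bags: B1 = {1, 4, 6}  B2 = {1, 3, 4}  B3 = {1, 3, 5}  B4 = {1, 4, 10}  B5 = {3, 4, 8}  B6 = {4, 9, 10}  B7 = {2, 3, 4}  B8 = {3, 5, 7}
Tree: B1–B2, B2–B3, B2–B4, B2–B5, B4–B6, B5–B7, B3–B8

Every bag has size at most 3, so the width is 3 − 1 = 2 and tw(G) ≤ 2. For the lower bound, the 3 vertices {3, 4, 8} are pairwise adjacent, and any tree decomposition puts a clique entirely inside one bag — forcing width ≥ 2. Combining the bounds, tw(G) = 2.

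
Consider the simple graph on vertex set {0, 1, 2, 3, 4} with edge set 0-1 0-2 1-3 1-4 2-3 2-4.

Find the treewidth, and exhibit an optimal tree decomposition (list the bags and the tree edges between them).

Treewidth 2.
Bags: B1 = {1, 2, 3}  B2 = {1, 2, 4}  B3 = {0, 1, 2}
Tree: B1–B2, B2–B3

The largest bag has 3 vertices, giving width 2; this decomposition certifies tw(G) ≤ 2. For the lower bound, G contains the cycle 3–2–4–1–3, so G is not a forest; only forests have treewidth ≤ 1, hence tw(G) ≥ 2. Hence tw(G) = 2 exactly.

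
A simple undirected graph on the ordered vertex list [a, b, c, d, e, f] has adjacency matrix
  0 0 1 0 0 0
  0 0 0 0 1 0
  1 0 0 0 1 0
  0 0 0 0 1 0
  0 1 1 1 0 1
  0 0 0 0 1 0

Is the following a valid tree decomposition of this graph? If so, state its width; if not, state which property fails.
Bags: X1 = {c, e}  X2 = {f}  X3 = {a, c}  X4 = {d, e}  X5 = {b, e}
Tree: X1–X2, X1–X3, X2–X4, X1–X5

A tree decomposition must satisfy three properties: every vertex lies in some bag; for every edge, both endpoints lie together in some bag; and for every vertex, the bags containing it form a connected subtree. Here edge (e,f) lies in no bag, so the decomposition is invalid.

No — edge (e,f) lies in no bag.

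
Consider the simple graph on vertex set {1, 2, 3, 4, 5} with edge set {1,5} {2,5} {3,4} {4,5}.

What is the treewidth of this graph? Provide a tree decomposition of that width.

The largest bag has 2 vertices, giving width 1; this decomposition certifies tw(G) ≤ 1. G has an edge, so its treewidth is at least 1. Combining the bounds, tw(G) = 1.

Treewidth 1.
Bags: B1 = {4, 5}  B2 = {2, 5}  B3 = {3, 4}  B4 = {1, 5}
Tree: B1–B2, B1–B3, B1–B4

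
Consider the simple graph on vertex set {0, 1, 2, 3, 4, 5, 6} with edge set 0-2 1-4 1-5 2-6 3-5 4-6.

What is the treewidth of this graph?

1

A width-1 tree decomposition is:
Bags: B1 = {3, 5}  B2 = {1, 5}  B3 = {1, 4}  B4 = {4, 6}  B5 = {2, 6}  B6 = {0, 2}
Tree: B1–B2, B2–B3, B3–B4, B4–B5, B5–B6
The largest bag has 2 vertices, giving width 1; this decomposition certifies tw(G) ≤ 1. Any graph with an edge has treewidth ≥ 1, and G has the edge 3–5. The upper and lower bounds meet at 1, so that is the treewidth.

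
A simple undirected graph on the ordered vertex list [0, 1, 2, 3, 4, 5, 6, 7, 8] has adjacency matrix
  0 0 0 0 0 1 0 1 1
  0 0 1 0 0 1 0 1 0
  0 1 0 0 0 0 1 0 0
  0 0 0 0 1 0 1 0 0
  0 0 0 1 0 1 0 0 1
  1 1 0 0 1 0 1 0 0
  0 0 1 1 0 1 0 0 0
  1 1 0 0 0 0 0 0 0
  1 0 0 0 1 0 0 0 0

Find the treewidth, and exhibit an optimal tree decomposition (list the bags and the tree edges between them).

Each bag holds 4 vertices, so the decomposition has width 3, which upper-bounds the treewidth. For the lower bound: the 4 vertex sets {2,3,6}, {1}, {5}, {0,4,7,8} are disjoint, each induces a connected subgraph, and every pair is joined by at least one edge of G. Contracting each set to a single vertex therefore yields K_{4} as a minor, and since treewidth is minor-monotone, tw(G) ≥ tw(K_{4}) = 3. The upper and lower bounds meet at 3, so that is the treewidth.

Treewidth 3.
One such decomposition:
Bags: B1 = {1, 2, 3, 6}  B2 = {1, 3, 5, 6}  B3 = {1, 3, 4, 5}  B4 = {1, 4, 5, 7}  B5 = {0, 4, 5, 7}  B6 = {0, 4, 7, 8}
Tree: B1–B2, B2–B3, B3–B4, B4–B5, B5–B6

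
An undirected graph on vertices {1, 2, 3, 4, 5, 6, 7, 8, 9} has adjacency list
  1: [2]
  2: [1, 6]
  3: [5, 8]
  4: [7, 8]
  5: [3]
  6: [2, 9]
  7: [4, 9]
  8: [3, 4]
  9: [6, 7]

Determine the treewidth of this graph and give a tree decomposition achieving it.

The largest bag has 2 vertices, giving width 1; this decomposition certifies tw(G) ≤ 1. Since G has at least one edge (e.g. 5–3), it is not an edgeless graph, so tw(G) ≥ 1. Therefore the treewidth is 1.

Treewidth 1.
One such decomposition:
Bags: B1 = {3, 5}  B2 = {3, 8}  B3 = {4, 8}  B4 = {4, 7}  B5 = {7, 9}  B6 = {6, 9}  B7 = {2, 6}  B8 = {1, 2}
Tree: B1–B2, B2–B3, B3–B4, B4–B5, B5–B6, B6–B7, B7–B8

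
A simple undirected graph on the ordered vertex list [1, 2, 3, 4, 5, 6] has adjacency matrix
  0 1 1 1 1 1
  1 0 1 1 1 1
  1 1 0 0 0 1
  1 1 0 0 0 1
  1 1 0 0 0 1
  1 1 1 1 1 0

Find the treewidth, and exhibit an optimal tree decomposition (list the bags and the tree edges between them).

Treewidth 3.
One such decomposition:
Bags: B1 = {1, 2, 5, 6}  B2 = {1, 2, 4, 6}  B3 = {1, 2, 3, 6}
Tree: B1–B2, B2–B3

Each bag holds 4 vertices, so the decomposition has width 3, which upper-bounds the treewidth. On the other hand G contains the 4-clique {1, 2, 3, 6}. A clique must lie in a single bag of any decomposition, so no decomposition can have width below 3. Therefore the treewidth is 3.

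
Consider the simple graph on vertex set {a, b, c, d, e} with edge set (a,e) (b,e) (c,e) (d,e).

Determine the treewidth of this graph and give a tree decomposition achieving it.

Treewidth 1.
One optimal decomposition is:
Bags: B1 = {d, e}  B2 = {b, e}  B3 = {a, e}  B4 = {c, e}
Tree: B1–B2, B2–B3, B3–B4

Every bag has size at most 2, so the width is 2 − 1 = 1 and tw(G) ≤ 1. Since G has at least one edge (e.g. e–d), it is not an edgeless graph, so tw(G) ≥ 1. The upper and lower bounds meet at 1, so that is the treewidth.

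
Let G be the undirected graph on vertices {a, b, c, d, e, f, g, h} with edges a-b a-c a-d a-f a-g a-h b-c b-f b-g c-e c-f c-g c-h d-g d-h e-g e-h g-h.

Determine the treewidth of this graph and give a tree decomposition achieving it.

Treewidth 3.
One such decomposition:
Bags: B1 = {a, c, g, h}  B2 = {a, d, g, h}  B3 = {a, b, c, g}  B4 = {a, b, c, f}  B5 = {c, e, g, h}
Tree: B1–B2, B1–B3, B3–B4, B1–B5

Every bag has size at most 4, so the width is 4 − 1 = 3 and tw(G) ≤ 3. For the lower bound, the 4 vertices {a, d, g, h} are pairwise adjacent, and any tree decomposition puts a clique entirely inside one bag — forcing width ≥ 3. Combining the bounds, tw(G) = 3.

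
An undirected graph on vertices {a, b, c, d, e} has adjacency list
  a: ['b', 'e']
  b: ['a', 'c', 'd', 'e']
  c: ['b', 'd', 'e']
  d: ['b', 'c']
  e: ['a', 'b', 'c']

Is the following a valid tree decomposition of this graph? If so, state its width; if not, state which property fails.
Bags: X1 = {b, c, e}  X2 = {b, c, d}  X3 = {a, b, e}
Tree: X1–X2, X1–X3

Checking the three conditions: (i) the bags cover all of {a, b, c, d, e}; (ii) for each edge, some bag contains both endpoints; (iii) the bags containing any fixed vertex form a subtree. All hold, so the decomposition is valid with width 3 − 1 = 2.

Yes; width 2.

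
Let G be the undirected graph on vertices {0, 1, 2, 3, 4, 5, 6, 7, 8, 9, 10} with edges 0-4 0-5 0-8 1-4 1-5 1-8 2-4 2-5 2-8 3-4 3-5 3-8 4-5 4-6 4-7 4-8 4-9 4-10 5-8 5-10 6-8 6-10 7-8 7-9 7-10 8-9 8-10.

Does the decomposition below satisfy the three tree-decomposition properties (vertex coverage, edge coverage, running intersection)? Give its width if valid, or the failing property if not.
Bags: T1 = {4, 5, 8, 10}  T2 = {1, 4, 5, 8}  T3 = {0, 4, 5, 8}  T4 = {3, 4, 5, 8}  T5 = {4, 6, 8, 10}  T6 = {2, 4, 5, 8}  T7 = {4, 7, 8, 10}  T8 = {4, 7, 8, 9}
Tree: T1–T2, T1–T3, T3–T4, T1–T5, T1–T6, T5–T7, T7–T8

Checking the three conditions: (i) the bags cover all of {0, 1, 2, 3, 4, 5, 6, 7, 8, 9, 10}; (ii) for each edge, some bag contains both endpoints; (iii) the bags containing any fixed vertex form a subtree. All hold, so the decomposition is valid with width 4 − 1 = 3.

Yes; width 3.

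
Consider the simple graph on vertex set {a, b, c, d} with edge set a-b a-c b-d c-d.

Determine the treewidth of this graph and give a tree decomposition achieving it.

Treewidth 2.
Bags: B1 = {a, b, d}  B2 = {a, c, d}
Tree: B1–B2

The largest bag has 3 vertices, giving width 2; this decomposition certifies tw(G) ≤ 2. Since a–b–d–c–a is a cycle in G, G is not acyclic. Forests are exactly the graphs of treewidth ≤ 1, so tw(G) ≥ 2. Therefore the treewidth is 2.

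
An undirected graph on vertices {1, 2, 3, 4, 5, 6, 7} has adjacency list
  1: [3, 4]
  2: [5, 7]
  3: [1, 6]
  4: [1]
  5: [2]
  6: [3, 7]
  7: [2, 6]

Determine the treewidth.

1

A width-1 tree decomposition is:
Bags: B1 = {1, 4}  B2 = {1, 3}  B3 = {3, 6}  B4 = {6, 7}  B5 = {2, 7}  B6 = {2, 5}
Tree: B1–B2, B2–B3, B3–B4, B4–B5, B5–B6
Every bag has size at most 2, so the width is 2 − 1 = 1 and tw(G) ≤ 1. G has an edge, so its treewidth is at least 1. Hence tw(G) = 1 exactly.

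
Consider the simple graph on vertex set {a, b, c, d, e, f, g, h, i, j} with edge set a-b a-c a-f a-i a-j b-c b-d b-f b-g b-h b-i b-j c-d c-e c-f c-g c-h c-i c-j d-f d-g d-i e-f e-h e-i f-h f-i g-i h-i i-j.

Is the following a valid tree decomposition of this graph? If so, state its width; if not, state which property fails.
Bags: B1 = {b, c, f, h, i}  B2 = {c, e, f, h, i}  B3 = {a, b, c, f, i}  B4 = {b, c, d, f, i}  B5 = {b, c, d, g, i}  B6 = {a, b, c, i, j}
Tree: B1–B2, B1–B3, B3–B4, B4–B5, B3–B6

Yes; width 4.

Checking the three conditions: (i) the bags cover all of {a, b, c, d, e, f, g, h, i, j}; (ii) for each edge, some bag contains both endpoints; (iii) the bags containing any fixed vertex form a subtree. All hold, so the decomposition is valid with width 5 − 1 = 4.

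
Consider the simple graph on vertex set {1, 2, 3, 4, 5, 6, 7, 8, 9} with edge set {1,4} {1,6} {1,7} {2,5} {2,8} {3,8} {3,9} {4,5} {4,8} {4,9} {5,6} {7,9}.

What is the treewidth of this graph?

3

A width-3 tree decomposition is:
Bags: B1 = {1, 3, 7, 9}  B2 = {1, 3, 4, 9}  B3 = {1, 3, 4, 8}  B4 = {1, 4, 6, 8}  B5 = {4, 5, 6, 8}  B6 = {2, 5, 6, 8}
Tree: B1–B2, B2–B3, B3–B4, B4–B5, B5–B6
Each bag holds 4 vertices, so the decomposition has width 3, which upper-bounds the treewidth. For the lower bound: the 4 vertex sets {3,7,9}, {1}, {4}, {2,5,6,8} are disjoint, each induces a connected subgraph, and every pair is joined by at least one edge of G. Contracting each set to a single vertex therefore yields K_{4} as a minor, and since treewidth is minor-monotone, tw(G) ≥ tw(K_{4}) = 3. Therefore the treewidth is 3.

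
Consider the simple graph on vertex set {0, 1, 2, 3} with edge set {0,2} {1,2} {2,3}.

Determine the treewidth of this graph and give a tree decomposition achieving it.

Treewidth 1.
Bags: B1 = {2, 3}  B2 = {1, 2}  B3 = {0, 2}
Tree: B1–B2, B2–B3

Every bag has size at most 2, so the width is 2 − 1 = 1 and tw(G) ≤ 1. Since G has at least one edge (e.g. 2–3), it is not an edgeless graph, so tw(G) ≥ 1. Combining the bounds, tw(G) = 1.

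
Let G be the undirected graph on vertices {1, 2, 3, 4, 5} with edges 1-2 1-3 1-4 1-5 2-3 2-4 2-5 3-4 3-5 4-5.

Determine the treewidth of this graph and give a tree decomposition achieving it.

Treewidth 4.
Bags: B1 = {1, 2, 3, 4, 5}
Tree: (single bag)

With just one bag of size 5, the width is 5 − 1 = 4, so tw(G) ≤ 4. Conversely, {1, 2, 3, 4, 5} is a clique of size 5, and the vertices of any clique must share a bag in every tree decomposition; so some bag has ≥ 5 vertices and tw(G) ≥ 4. Combining the bounds, tw(G) = 4.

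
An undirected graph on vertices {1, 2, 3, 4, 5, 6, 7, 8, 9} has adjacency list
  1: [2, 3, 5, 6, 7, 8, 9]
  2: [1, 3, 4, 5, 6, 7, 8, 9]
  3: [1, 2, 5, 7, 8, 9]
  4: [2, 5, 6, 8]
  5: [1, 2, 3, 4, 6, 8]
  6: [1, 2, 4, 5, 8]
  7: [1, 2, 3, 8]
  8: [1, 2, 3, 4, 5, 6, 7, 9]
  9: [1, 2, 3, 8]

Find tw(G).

A width-4 tree decomposition is:
Bags: B1 = {1, 2, 3, 5, 8}  B2 = {1, 2, 5, 6, 8}  B3 = {1, 2, 3, 8, 9}  B4 = {2, 4, 5, 6, 8}  B5 = {1, 2, 3, 7, 8}
Tree: B1–B2, B1–B3, B2–B4, B3–B5
The largest bag has 5 vertices, giving width 4; this decomposition certifies tw(G) ≤ 4. For the lower bound, the 5 vertices {1, 2, 3, 8, 9} are pairwise adjacent, and any tree decomposition puts a clique entirely inside one bag — forcing width ≥ 4. Combining the bounds, tw(G) = 4.

4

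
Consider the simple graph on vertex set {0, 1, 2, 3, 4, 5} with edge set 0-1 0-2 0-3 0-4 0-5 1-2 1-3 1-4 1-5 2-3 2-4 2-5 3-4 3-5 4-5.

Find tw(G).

A width-5 tree decomposition is:
Bags: B1 = {0, 1, 2, 3, 4, 5}
Tree: (single bag)
A single bag containing all 6 vertices is trivially a valid decomposition of width 5. On the other hand G contains the 6-clique {0, 1, 2, 3, 4, 5}. A clique must lie in a single bag of any decomposition, so no decomposition can have width below 5. The upper and lower bounds meet at 5, so that is the treewidth.

5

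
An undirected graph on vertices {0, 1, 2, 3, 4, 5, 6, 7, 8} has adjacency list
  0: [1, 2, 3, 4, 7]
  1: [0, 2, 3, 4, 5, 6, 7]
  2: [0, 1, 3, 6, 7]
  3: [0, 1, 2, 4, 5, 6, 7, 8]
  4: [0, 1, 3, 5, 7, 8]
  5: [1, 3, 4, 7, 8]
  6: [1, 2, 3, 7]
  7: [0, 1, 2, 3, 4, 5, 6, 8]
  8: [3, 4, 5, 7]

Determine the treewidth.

4

A width-4 tree decomposition is:
Bags: B1 = {0, 1, 3, 4, 7}  B2 = {0, 1, 2, 3, 7}  B3 = {1, 2, 3, 6, 7}  B4 = {1, 3, 4, 5, 7}  B5 = {3, 4, 5, 7, 8}
Tree: B1–B2, B2–B3, B1–B4, B4–B5
Each bag holds 5 vertices, so the decomposition has width 4, which upper-bounds the treewidth. Conversely, {3, 4, 5, 7, 8} is a clique of size 5, and the vertices of any clique must share a bag in every tree decomposition; so some bag has ≥ 5 vertices and tw(G) ≥ 4. The upper and lower bounds meet at 4, so that is the treewidth.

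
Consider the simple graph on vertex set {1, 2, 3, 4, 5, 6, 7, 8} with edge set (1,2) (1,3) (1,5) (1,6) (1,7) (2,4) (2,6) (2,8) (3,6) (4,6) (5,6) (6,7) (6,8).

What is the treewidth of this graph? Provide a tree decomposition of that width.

The largest bag has 3 vertices, giving width 2; this decomposition certifies tw(G) ≤ 2. For the lower bound, the 3 vertices {2, 6, 8} are pairwise adjacent, and any tree decomposition puts a clique entirely inside one bag — forcing width ≥ 2. Therefore the treewidth is 2.

Treewidth 2.
One such decomposition:
Bags: B1 = {1, 2, 6}  B2 = {2, 4, 6}  B3 = {1, 5, 6}  B4 = {2, 6, 8}  B5 = {1, 6, 7}  B6 = {1, 3, 6}
Tree: B1–B2, B1–B3, B2–B4, B3–B5, B1–B6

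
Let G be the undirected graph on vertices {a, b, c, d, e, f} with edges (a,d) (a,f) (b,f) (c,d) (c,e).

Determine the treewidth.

A width-1 tree decomposition is:
Bags: B1 = {b, f}  B2 = {a, f}  B3 = {a, d}  B4 = {c, d}  B5 = {c, e}
Tree: B1–B2, B2–B3, B3–B4, B4–B5
Every bag has size at most 2, so the width is 2 − 1 = 1 and tw(G) ≤ 1. Since G has at least one edge (e.g. b–f), it is not an edgeless graph, so tw(G) ≥ 1. Hence tw(G) = 1 exactly.

1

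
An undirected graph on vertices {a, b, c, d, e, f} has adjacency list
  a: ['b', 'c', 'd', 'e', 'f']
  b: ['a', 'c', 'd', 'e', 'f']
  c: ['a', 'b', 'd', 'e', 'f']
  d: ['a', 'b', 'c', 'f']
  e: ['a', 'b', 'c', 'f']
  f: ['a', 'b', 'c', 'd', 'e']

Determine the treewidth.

A width-4 tree decomposition is:
Bags: B1 = {a, b, c, d, f}  B2 = {a, b, c, e, f}
Tree: B1–B2
Every bag has size at most 5, so the width is 5 − 1 = 4 and tw(G) ≤ 4. On the other hand G contains the 5-clique {a, b, c, d, f}. A clique must lie in a single bag of any decomposition, so no decomposition can have width below 4. Hence tw(G) = 4 exactly.

4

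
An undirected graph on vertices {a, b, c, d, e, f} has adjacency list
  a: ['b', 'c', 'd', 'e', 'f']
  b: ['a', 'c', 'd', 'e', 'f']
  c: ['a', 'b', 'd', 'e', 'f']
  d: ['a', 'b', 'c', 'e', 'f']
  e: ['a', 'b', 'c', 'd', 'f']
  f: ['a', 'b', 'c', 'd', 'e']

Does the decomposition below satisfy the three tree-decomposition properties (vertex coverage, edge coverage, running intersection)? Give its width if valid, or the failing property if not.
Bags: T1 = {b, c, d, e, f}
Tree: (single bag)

A tree decomposition must satisfy three properties: every vertex lies in some bag; for every edge, both endpoints lie together in some bag; and for every vertex, the bags containing it form a connected subtree. Here vertex a appears in no bag, so the decomposition is invalid.

No — vertex a appears in no bag.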